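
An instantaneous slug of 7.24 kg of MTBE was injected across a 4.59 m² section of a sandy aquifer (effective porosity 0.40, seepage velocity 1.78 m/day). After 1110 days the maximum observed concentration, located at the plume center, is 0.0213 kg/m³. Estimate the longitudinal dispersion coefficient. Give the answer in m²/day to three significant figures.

2.46 m²/day

At the plume center C_max = M/(n_e·A·√(4πDt)), so D = M²/(4πt·(n_e·A·C_max)²).
n_e·A·C_max = 0.40 × 4.59 × 0.0213 = 0.03911 kg/m.
D = 7.24²/(4π × 1110 × 0.03911²) = 2.46 m²/day.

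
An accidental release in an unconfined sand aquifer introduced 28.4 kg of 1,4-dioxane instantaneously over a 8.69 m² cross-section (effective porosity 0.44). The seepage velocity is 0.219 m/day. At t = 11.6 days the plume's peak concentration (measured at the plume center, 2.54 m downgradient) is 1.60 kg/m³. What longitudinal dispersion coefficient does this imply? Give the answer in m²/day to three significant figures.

At the plume center C_max = M/(n_e·A·√(4πDt)), so D = M²/(4πt·(n_e·A·C_max)²).
n_e·A·C_max = 0.44 × 8.69 × 1.60 = 6.118 kg/m.
D = 28.4²/(4π × 11.6 × 6.118²) = 0.148 m²/day.

0.148 m²/day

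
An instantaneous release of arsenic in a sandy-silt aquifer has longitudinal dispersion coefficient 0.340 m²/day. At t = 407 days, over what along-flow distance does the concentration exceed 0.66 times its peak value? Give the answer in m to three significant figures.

The plume is Gaussian with σ = √(2Dt) = √(2 × 0.340 × 407) = 16.64 m.
C/C_peak = exp(−Δx²/(2σ²)) = 0.66 ⇒ Δx = σ·√(−2 ln 0.66) = 16.64 × 0.9116 = 15.17 m.
Width = 2Δx = 30.3 m.

30.3 m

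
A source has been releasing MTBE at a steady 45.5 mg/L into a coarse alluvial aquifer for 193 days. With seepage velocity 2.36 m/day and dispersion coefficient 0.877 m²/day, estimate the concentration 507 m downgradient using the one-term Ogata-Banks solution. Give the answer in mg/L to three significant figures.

For a continuous step input, C/C₀ ≈ ½·erfc((x−vt)/(2√(Dt))).
vt = 2.36 × 193 = 455.48 m and 2√(Dt) = 2√(0.877 × 193) = 26.02 m.
Argument (x−vt)/(2√(Dt)) = (507 − 455.48)/26.02 = 1.980; ½·erfc(1.980) = 0.002554.
C = 45.5 × 0.002554 = 0.116 mg/L.

0.116 mg/L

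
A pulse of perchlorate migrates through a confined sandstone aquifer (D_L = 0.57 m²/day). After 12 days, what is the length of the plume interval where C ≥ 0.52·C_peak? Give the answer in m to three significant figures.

8.46 m

The plume is Gaussian with σ = √(2Dt) = √(2 × 0.57 × 12) = 3.699 m.
C/C_peak = exp(−Δx²/(2σ²)) = 0.52 ⇒ Δx = σ·√(−2 ln 0.52) = 3.699 × 1.144 = 4.232 m.
Width = 2Δx = 8.46 m.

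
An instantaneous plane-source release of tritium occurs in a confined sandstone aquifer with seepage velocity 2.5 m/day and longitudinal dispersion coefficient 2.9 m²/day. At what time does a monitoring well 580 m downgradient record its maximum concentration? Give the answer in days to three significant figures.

For the 1D instantaneous-source solution, setting ∂C/∂t = 0 at fixed x gives v²t² + 2Dt − x² = 0, so t = (√(D² + v²x²) − D)/v².
√(D² + v²x²) = √(2.9² + 2.5² × 580²) = 1450; v² = 6.25.
t = (1450 − 2.9)/6.25 = 232 days (vs. the pure-advection estimate x/v = 232 d).

232 days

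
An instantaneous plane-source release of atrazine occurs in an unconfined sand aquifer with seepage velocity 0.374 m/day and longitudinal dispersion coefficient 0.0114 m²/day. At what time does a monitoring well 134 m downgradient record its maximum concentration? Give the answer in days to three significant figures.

358 days

For the 1D instantaneous-source solution, setting ∂C/∂t = 0 at fixed x gives v²t² + 2Dt − x² = 0, so t = (√(D² + v²x²) − D)/v².
√(D² + v²x²) = √(0.0114² + 0.374² × 134²) = 50.12; v² = 0.139876.
t = (50.12 − 0.0114)/0.139876 = 358 days (vs. the pure-advection estimate x/v = 358 d).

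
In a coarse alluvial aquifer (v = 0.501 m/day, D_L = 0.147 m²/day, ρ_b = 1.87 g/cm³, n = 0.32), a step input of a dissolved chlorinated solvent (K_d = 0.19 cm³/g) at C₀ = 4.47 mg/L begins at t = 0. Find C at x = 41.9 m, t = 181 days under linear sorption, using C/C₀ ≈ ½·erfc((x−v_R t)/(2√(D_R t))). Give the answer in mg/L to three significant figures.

2.61 mg/L

Retardation factor R = 1 + ρ_b·K_d/n = 1 + 1.87 × 0.19/0.32 = 2.110.
Sorption retards both mechanisms: v_R = v/R = 0.2374 m/day, D_R = D/R = 0.06967 m²/day.
v_R·t = 0.2374 × 181 = 42.9694 m; 2√(D_R t) = 7.102 m; argument = (41.9 − 42.9694)/7.102 = -0.1506.
C = C₀ × ½·erfc(-0.1506) = 4.47 × 0.5843 = 2.61 mg/L.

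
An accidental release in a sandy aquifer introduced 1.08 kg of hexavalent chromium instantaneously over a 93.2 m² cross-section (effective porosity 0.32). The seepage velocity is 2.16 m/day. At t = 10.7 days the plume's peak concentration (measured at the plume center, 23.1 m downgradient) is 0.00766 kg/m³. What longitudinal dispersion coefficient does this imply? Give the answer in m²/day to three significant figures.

At the plume center C_max = M/(n_e·A·√(4πDt)), so D = M²/(4πt·(n_e·A·C_max)²).
n_e·A·C_max = 0.32 × 93.2 × 0.00766 = 0.2285 kg/m.
D = 1.08²/(4π × 10.7 × 0.2285²) = 0.166 m²/day.

0.166 m²/day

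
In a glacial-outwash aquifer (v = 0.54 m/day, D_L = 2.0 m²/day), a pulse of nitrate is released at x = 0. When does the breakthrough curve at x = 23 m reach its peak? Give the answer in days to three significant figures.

For the 1D instantaneous-source solution, setting ∂C/∂t = 0 at fixed x gives v²t² + 2Dt − x² = 0, so t = (√(D² + v²x²) − D)/v².
√(D² + v²x²) = √(2.0² + 0.54² × 23²) = 12.58; v² = 0.2916.
t = (12.58 − 2.0)/0.2916 = 36.3 days (vs. the pure-advection estimate x/v = 42.6 d).

36.3 days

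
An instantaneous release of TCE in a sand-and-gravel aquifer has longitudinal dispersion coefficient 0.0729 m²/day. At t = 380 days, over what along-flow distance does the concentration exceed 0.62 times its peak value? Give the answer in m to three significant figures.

14.6 m

The plume is Gaussian with σ = √(2Dt) = √(2 × 0.0729 × 380) = 7.443 m.
C/C_peak = exp(−Δx²/(2σ²)) = 0.62 ⇒ Δx = σ·√(−2 ln 0.62) = 7.443 × 0.9778 = 7.278 m.
Width = 2Δx = 14.6 m.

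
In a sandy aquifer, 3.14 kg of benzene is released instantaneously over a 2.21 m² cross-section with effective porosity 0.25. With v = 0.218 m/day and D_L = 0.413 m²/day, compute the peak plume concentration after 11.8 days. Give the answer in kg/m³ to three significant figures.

The peak of an instantaneous 1D plume sits at x = vt; there the Gaussian factor is 1 and C_max = M/(n_e·A·√(4πDt)), where n_e·A is the pore area the mass is dissolved in.
√(4πDt) = √(4π × 0.413 × 11.8) = 7.826 m, so C_max = 3.14/(0.25 × 2.21 × 7.826) = 0.726 kg/m³.

0.726 kg/m³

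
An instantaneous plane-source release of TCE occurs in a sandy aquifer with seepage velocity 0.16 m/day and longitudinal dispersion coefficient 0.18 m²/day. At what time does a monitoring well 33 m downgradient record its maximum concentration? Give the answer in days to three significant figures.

199 days

For the 1D instantaneous-source solution, setting ∂C/∂t = 0 at fixed x gives v²t² + 2Dt − x² = 0, so t = (√(D² + v²x²) − D)/v².
√(D² + v²x²) = √(0.18² + 0.16² × 33²) = 5.283; v² = 0.0256.
t = (5.283 − 0.18)/0.0256 = 199 days (vs. the pure-advection estimate x/v = 206 d).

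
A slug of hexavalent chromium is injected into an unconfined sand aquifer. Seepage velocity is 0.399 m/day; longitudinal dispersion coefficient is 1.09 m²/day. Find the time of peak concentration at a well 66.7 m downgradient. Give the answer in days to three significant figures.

For the 1D instantaneous-source solution, setting ∂C/∂t = 0 at fixed x gives v²t² + 2Dt − x² = 0, so t = (√(D² + v²x²) − D)/v².
√(D² + v²x²) = √(1.09² + 0.399² × 66.7²) = 26.64; v² = 0.159201.
t = (26.64 − 1.09)/0.159201 = 160 days (vs. the pure-advection estimate x/v = 167 d).

160 days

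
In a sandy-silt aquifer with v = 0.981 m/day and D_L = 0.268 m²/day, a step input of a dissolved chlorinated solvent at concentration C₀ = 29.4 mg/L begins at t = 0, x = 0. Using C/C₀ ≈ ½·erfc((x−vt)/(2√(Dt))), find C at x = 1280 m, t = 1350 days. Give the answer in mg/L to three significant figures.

For a continuous step input, C/C₀ ≈ ½·erfc((x−vt)/(2√(Dt))).
vt = 0.981 × 1350 = 1324.35 m and 2√(Dt) = 2√(0.268 × 1350) = 38.04 m.
Argument (x−vt)/(2√(Dt)) = (1280 − 1324.35)/38.04 = -1.166; ½·erfc(-1.166) = 0.9504.
C = 29.4 × 0.9504 = 27.9 mg/L.

27.9 mg/L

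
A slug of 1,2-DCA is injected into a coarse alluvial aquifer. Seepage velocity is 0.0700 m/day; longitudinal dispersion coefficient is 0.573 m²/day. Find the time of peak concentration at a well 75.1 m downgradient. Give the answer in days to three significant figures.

962 days

For the 1D instantaneous-source solution, setting ∂C/∂t = 0 at fixed x gives v²t² + 2Dt − x² = 0, so t = (√(D² + v²x²) − D)/v².
√(D² + v²x²) = √(0.573² + 0.0700² × 75.1²) = 5.288; v² = 0.0049.
t = (5.288 − 0.573)/0.0049 = 962 days (vs. the pure-advection estimate x/v = 1070 d).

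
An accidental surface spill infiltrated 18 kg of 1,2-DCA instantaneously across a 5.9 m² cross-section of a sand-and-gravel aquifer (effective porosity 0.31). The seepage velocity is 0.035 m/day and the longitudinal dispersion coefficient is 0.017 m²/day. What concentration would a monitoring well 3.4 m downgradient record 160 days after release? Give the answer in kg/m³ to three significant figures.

1.08 kg/m³

For an instantaneous plane source, C(x,t) = M/(n_e·A·√(4πDt)) · exp(−(x−vt)²/(4Dt)), with n_e·A the pore (flow) area.
Plume center vt = 0.035 × 160 = 5.6 m, so the well at 3.4 m is 2.2 m upgradient of the peak.
√(4πDt) = 5.846 m, giving peak height M/(n_e·A·√(4πDt)) = 18/(0.31 × 5.9 × 5.846) = 1.683 kg/m³.
(x−vt)²/(4Dt) = (-2.2)²/(4 × 0.017 × 160) = 0.4449; exp(−0.4449) = 0.6409.
C = 1.683 × 0.6409 = 1.08 kg/m³.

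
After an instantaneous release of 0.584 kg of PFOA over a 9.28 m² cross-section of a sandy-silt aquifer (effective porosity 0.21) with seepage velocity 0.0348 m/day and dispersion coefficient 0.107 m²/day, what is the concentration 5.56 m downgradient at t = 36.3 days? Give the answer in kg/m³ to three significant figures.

For an instantaneous plane source, C(x,t) = M/(n_e·A·√(4πDt)) · exp(−(x−vt)²/(4Dt)), with n_e·A the pore (flow) area.
Plume center vt = 0.0348 × 36.3 = 1.26324 m, so the well at 5.56 m is 4.29676 m downgradient of the peak.
√(4πDt) = 6.986 m, giving peak height M/(n_e·A·√(4πDt)) = 0.584/(0.21 × 9.28 × 6.986) = 0.04290 kg/m³.
(x−vt)²/(4Dt) = (4.29676)²/(4 × 0.107 × 36.3) = 1.188; exp(−1.188) = 0.3048.
C = 0.04290 × 0.3048 = 0.0131 kg/m³.

0.0131 kg/m³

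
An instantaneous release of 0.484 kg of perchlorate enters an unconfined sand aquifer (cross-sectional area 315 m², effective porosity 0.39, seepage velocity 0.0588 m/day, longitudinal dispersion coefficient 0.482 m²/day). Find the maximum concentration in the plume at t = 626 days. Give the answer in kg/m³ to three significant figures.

The peak of an instantaneous 1D plume sits at x = vt; there the Gaussian factor is 1 and C_max = M/(n_e·A·√(4πDt)), where n_e·A is the pore area the mass is dissolved in.
√(4πDt) = √(4π × 0.482 × 626) = 61.58 m, so C_max = 0.484/(0.39 × 315 × 61.58) = 6.40e-05 kg/m³.

6.40e-05 kg/m³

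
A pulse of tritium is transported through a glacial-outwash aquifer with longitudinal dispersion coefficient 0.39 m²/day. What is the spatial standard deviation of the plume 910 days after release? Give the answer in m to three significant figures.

26.6 m

Dispersive spreading gives a Gaussian with σ² = 2Dt; advection only shifts the center.
σ = √(2 × 0.39 × 910) = 26.6 m.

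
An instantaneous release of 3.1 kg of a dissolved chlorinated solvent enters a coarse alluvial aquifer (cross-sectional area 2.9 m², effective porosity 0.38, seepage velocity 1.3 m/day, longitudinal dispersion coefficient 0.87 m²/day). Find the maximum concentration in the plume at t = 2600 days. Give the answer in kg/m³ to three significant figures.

0.0167 kg/m³

The peak of an instantaneous 1D plume sits at x = vt; there the Gaussian factor is 1 and C_max = M/(n_e·A·√(4πDt)), where n_e·A is the pore area the mass is dissolved in.
√(4πDt) = √(4π × 0.87 × 2600) = 168.6 m, so C_max = 3.1/(0.38 × 2.9 × 168.6) = 0.0167 kg/m³.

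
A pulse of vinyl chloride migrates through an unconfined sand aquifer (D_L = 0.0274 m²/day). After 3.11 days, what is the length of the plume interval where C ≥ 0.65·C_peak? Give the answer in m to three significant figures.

The plume is Gaussian with σ = √(2Dt) = √(2 × 0.0274 × 3.11) = 0.4128 m.
C/C_peak = exp(−Δx²/(2σ²)) = 0.65 ⇒ Δx = σ·√(−2 ln 0.65) = 0.4128 × 0.9282 = 0.3832 m.
Width = 2Δx = 0.766 m.

0.766 m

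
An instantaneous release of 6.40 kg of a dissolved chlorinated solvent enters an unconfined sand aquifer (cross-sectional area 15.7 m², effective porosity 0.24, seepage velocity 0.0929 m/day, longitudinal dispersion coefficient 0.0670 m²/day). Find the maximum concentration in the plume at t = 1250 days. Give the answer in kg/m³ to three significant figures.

The peak of an instantaneous 1D plume sits at x = vt; there the Gaussian factor is 1 and C_max = M/(n_e·A·√(4πDt)), where n_e·A is the pore area the mass is dissolved in.
√(4πDt) = √(4π × 0.0670 × 1250) = 32.44 m, so C_max = 6.40/(0.24 × 15.7 × 32.44) = 0.0524 kg/m³.

0.0524 kg/m³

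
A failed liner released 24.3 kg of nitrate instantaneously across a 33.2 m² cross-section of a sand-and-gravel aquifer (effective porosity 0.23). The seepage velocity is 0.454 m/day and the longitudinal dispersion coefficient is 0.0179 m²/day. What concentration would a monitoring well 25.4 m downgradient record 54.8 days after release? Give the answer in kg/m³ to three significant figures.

For an instantaneous plane source, C(x,t) = M/(n_e·A·√(4πDt)) · exp(−(x−vt)²/(4Dt)), with n_e·A the pore (flow) area.
Plume center vt = 0.454 × 54.8 = 24.8792 m, so the well at 25.4 m is 0.5208 m downgradient of the peak.
√(4πDt) = 3.511 m, giving peak height M/(n_e·A·√(4πDt)) = 24.3/(0.23 × 33.2 × 3.511) = 0.9064 kg/m³.
(x−vt)²/(4Dt) = (0.5208)²/(4 × 0.0179 × 54.8) = 0.06913; exp(−0.06913) = 0.9332.
C = 0.9064 × 0.9332 = 0.846 kg/m³.

0.846 kg/m³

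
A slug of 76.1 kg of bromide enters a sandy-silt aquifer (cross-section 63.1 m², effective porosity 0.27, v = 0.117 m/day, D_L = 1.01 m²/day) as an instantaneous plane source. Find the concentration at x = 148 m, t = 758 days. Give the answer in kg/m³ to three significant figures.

0.0144 kg/m³

For an instantaneous plane source, C(x,t) = M/(n_e·A·√(4πDt)) · exp(−(x−vt)²/(4Dt)), with n_e·A the pore (flow) area.
Plume center vt = 0.117 × 758 = 88.686 m, so the well at 148 m is 59.314 m downgradient of the peak.
√(4πDt) = 98.08 m, giving peak height M/(n_e·A·√(4πDt)) = 76.1/(0.27 × 63.1 × 98.08) = 0.04554 kg/m³.
(x−vt)²/(4Dt) = (59.314)²/(4 × 1.01 × 758) = 1.149; exp(−1.149) = 0.3170.
C = 0.04554 × 0.3170 = 0.0144 kg/m³.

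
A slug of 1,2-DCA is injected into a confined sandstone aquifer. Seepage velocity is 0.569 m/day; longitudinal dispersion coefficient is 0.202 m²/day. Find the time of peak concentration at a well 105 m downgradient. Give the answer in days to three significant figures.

184 days

For the 1D instantaneous-source solution, setting ∂C/∂t = 0 at fixed x gives v²t² + 2Dt − x² = 0, so t = (√(D² + v²x²) − D)/v².
√(D² + v²x²) = √(0.202² + 0.569² × 105²) = 59.75; v² = 0.323761.
t = (59.75 − 0.202)/0.323761 = 184 days (vs. the pure-advection estimate x/v = 185 d).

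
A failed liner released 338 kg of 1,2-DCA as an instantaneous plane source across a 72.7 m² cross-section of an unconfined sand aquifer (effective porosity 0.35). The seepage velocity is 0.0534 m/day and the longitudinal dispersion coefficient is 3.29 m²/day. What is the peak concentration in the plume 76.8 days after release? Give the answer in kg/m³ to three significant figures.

The peak of an instantaneous 1D plume sits at x = vt; there the Gaussian factor is 1 and C_max = M/(n_e·A·√(4πDt)), where n_e·A is the pore area the mass is dissolved in.
√(4πDt) = √(4π × 3.29 × 76.8) = 56.35 m, so C_max = 338/(0.35 × 72.7 × 56.35) = 0.236 kg/m³.

0.236 kg/m³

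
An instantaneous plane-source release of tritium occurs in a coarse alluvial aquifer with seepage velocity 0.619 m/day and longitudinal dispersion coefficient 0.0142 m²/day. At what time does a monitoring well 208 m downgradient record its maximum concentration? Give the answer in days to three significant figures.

336 days

For the 1D instantaneous-source solution, setting ∂C/∂t = 0 at fixed x gives v²t² + 2Dt − x² = 0, so t = (√(D² + v²x²) − D)/v².
√(D² + v²x²) = √(0.0142² + 0.619² × 208²) = 128.8; v² = 0.383161.
t = (128.8 − 0.0142)/0.383161 = 336 days (vs. the pure-advection estimate x/v = 336 d).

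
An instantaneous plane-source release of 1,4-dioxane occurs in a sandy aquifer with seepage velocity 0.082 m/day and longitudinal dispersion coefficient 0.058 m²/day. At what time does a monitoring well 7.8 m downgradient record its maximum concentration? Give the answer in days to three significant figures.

86.9 days

For the 1D instantaneous-source solution, setting ∂C/∂t = 0 at fixed x gives v²t² + 2Dt − x² = 0, so t = (√(D² + v²x²) − D)/v².
√(D² + v²x²) = √(0.058² + 0.082² × 7.8²) = 0.6422; v² = 0.006724.
t = (0.6422 − 0.058)/0.006724 = 86.9 days (vs. the pure-advection estimate x/v = 95.1 d).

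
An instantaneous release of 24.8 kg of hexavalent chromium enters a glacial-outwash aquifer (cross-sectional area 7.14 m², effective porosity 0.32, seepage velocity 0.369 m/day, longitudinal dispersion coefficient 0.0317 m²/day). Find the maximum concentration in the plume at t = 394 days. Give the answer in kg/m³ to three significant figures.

0.866 kg/m³

The peak of an instantaneous 1D plume sits at x = vt; there the Gaussian factor is 1 and C_max = M/(n_e·A·√(4πDt)), where n_e·A is the pore area the mass is dissolved in.
√(4πDt) = √(4π × 0.0317 × 394) = 12.53 m, so C_max = 24.8/(0.32 × 7.14 × 12.53) = 0.866 kg/m³.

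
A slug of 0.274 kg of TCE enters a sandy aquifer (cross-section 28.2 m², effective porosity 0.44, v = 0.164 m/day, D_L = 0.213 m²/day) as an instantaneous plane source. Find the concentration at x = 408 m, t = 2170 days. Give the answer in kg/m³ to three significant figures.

For an instantaneous plane source, C(x,t) = M/(n_e·A·√(4πDt)) · exp(−(x−vt)²/(4Dt)), with n_e·A the pore (flow) area.
Plume center vt = 0.164 × 2170 = 355.88 m, so the well at 408 m is 52.12 m downgradient of the peak.
√(4πDt) = 76.21 m, giving peak height M/(n_e·A·√(4πDt)) = 0.274/(0.44 × 28.2 × 76.21) = 0.0002898 kg/m³.
(x−vt)²/(4Dt) = (52.12)²/(4 × 0.213 × 2170) = 1.469; exp(−1.469) = 0.2302.
C = 0.0002898 × 0.2302 = 6.67e-05 kg/m³.

6.67e-05 kg/m³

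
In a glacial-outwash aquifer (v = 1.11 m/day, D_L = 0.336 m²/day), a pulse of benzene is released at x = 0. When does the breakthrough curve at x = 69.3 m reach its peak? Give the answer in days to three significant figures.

62.2 days

For the 1D instantaneous-source solution, setting ∂C/∂t = 0 at fixed x gives v²t² + 2Dt − x² = 0, so t = (√(D² + v²x²) − D)/v².
√(D² + v²x²) = √(0.336² + 1.11² × 69.3²) = 76.92; v² = 1.2321.
t = (76.92 − 0.336)/1.2321 = 62.2 days (vs. the pure-advection estimate x/v = 62.4 d).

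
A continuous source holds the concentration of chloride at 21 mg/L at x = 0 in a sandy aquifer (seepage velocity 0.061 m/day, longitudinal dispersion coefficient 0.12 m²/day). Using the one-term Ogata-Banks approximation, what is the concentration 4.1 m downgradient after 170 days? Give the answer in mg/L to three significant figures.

17.6 mg/L

For a continuous step input, C/C₀ ≈ ½·erfc((x−vt)/(2√(Dt))).
vt = 0.061 × 170 = 10.37 m and 2√(Dt) = 2√(0.12 × 170) = 9.033 m.
Argument (x−vt)/(2√(Dt)) = (4.1 − 10.37)/9.033 = -0.6941; ½·erfc(-0.6941) = 0.8369.
C = 21 × 0.8369 = 17.6 mg/L.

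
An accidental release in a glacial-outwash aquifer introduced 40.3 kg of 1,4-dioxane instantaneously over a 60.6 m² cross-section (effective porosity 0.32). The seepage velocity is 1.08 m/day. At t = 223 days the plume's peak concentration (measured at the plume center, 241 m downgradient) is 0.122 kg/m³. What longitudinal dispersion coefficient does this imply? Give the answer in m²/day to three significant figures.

At the plume center C_max = M/(n_e·A·√(4πDt)), so D = M²/(4πt·(n_e·A·C_max)²).
n_e·A·C_max = 0.32 × 60.6 × 0.122 = 2.366 kg/m.
D = 40.3²/(4π × 223 × 2.366²) = 0.104 m²/day.

0.104 m²/day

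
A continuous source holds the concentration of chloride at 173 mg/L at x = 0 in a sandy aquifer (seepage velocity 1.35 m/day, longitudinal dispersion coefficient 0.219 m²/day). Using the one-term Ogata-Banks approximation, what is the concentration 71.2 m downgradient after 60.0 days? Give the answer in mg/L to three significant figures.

168 mg/L

For a continuous step input, C/C₀ ≈ ½·erfc((x−vt)/(2√(Dt))).
vt = 1.35 × 60.0 = 81 m and 2√(Dt) = 2√(0.219 × 60.0) = 7.250 m.
Argument (x−vt)/(2√(Dt)) = (71.2 − 81)/7.250 = -1.352; ½·erfc(-1.352) = 0.9721.
C = 173 × 0.9721 = 168 mg/L.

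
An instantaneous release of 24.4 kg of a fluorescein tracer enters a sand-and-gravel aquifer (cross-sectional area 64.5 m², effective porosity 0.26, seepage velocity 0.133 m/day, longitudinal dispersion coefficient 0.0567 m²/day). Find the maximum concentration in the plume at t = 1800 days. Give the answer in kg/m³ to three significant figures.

The peak of an instantaneous 1D plume sits at x = vt; there the Gaussian factor is 1 and C_max = M/(n_e·A·√(4πDt)), where n_e·A is the pore area the mass is dissolved in.
√(4πDt) = √(4π × 0.0567 × 1800) = 35.81 m, so C_max = 24.4/(0.26 × 64.5 × 35.81) = 0.0406 kg/m³.

0.0406 kg/m³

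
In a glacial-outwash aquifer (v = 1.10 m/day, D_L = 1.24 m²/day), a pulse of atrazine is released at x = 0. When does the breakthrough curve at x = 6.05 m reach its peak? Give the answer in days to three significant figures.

For the 1D instantaneous-source solution, setting ∂C/∂t = 0 at fixed x gives v²t² + 2Dt − x² = 0, so t = (√(D² + v²x²) − D)/v².
√(D² + v²x²) = √(1.24² + 1.10² × 6.05²) = 6.770; v² = 1.21.
t = (6.770 − 1.24)/1.21 = 4.57 days (vs. the pure-advection estimate x/v = 5.50 d).

4.57 days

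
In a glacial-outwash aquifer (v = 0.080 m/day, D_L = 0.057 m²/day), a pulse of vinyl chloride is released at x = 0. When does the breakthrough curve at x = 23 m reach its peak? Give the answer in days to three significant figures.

For the 1D instantaneous-source solution, setting ∂C/∂t = 0 at fixed x gives v²t² + 2Dt − x² = 0, so t = (√(D² + v²x²) − D)/v².
√(D² + v²x²) = √(0.057² + 0.080² × 23²) = 1.841; v² = 0.0064.
t = (1.841 − 0.057)/0.0064 = 279 days (vs. the pure-advection estimate x/v = 288 d).

279 days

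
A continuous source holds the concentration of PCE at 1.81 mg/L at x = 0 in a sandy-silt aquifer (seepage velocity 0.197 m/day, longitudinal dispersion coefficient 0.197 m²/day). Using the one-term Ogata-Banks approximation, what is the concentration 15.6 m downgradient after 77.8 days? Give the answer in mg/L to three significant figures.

0.869 mg/L

For a continuous step input, C/C₀ ≈ ½·erfc((x−vt)/(2√(Dt))).
vt = 0.197 × 77.8 = 15.3266 m and 2√(Dt) = 2√(0.197 × 77.8) = 7.830 m.
Argument (x−vt)/(2√(Dt)) = (15.6 − 15.3266)/7.830 = 0.03492; ½·erfc(0.03492) = 0.4803.
C = 1.81 × 0.4803 = 0.869 mg/L.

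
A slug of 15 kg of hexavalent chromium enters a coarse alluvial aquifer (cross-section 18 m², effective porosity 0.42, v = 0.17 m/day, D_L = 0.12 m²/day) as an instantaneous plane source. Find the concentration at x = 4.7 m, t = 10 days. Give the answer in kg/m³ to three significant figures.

0.0784 kg/m³

For an instantaneous plane source, C(x,t) = M/(n_e·A·√(4πDt)) · exp(−(x−vt)²/(4Dt)), with n_e·A the pore (flow) area.
Plume center vt = 0.17 × 10 = 1.7 m, so the well at 4.7 m is 3 m downgradient of the peak.
√(4πDt) = 3.883 m, giving peak height M/(n_e·A·√(4πDt)) = 15/(0.42 × 18 × 3.883) = 0.5110 kg/m³.
(x−vt)²/(4Dt) = (3)²/(4 × 0.12 × 10) = 1.875; exp(−1.875) = 0.1534.
C = 0.5110 × 0.1534 = 0.0784 kg/m³.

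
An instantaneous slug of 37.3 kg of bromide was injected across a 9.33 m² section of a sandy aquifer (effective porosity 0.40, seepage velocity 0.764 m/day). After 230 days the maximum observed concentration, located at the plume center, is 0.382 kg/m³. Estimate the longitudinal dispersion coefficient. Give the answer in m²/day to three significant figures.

At the plume center C_max = M/(n_e·A·√(4πDt)), so D = M²/(4πt·(n_e·A·C_max)²).
n_e·A·C_max = 0.40 × 9.33 × 0.382 = 1.426 kg/m.
D = 37.3²/(4π × 230 × 1.426²) = 0.237 m²/day.

0.237 m²/day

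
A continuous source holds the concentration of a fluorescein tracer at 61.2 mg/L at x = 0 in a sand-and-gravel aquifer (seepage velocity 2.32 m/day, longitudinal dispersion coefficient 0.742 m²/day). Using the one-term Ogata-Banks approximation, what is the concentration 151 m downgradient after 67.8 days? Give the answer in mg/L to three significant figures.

45.0 mg/L

For a continuous step input, C/C₀ ≈ ½·erfc((x−vt)/(2√(Dt))).
vt = 2.32 × 67.8 = 157.296 m and 2√(Dt) = 2√(0.742 × 67.8) = 14.19 m.
Argument (x−vt)/(2√(Dt)) = (151 − 157.296)/14.19 = -0.4437; ½·erfc(-0.4437) = 0.7348.
C = 61.2 × 0.7348 = 45.0 mg/L.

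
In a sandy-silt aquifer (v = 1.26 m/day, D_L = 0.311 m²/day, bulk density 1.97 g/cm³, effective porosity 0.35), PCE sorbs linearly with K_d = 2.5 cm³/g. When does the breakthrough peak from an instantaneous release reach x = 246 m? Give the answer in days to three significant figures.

Retardation factor R = 1 + ρ_b·K_d/n = 1 + 1.97 × 2.5/0.35 = 15.07.
Sorption retards both mechanisms: v_R = v/R = 0.08361 m/day, D_R = D/R = 0.02064 m²/day.
Peak time from v_R²t² + 2D_R t − x² = 0: t = (√(D_R² + v_R²x²) − D_R)/v_R².
√(D_R² + v_R²x²) = √(0.02064² + 0.08361² × 246²) = 20.57; v_R² = 0.006991.
t = (20.57 − 0.02064)/0.006991 = 2940 days.

2940 days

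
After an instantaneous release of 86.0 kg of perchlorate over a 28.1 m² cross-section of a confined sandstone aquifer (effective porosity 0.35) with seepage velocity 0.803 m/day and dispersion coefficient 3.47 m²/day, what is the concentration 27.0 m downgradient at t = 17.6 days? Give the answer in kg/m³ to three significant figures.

0.160 kg/m³

For an instantaneous plane source, C(x,t) = M/(n_e·A·√(4πDt)) · exp(−(x−vt)²/(4Dt)), with n_e·A the pore (flow) area.
Plume center vt = 0.803 × 17.6 = 14.1328 m, so the well at 27.0 m is 12.8672 m downgradient of the peak.
√(4πDt) = 27.70 m, giving peak height M/(n_e·A·√(4πDt)) = 86.0/(0.35 × 28.1 × 27.70) = 0.3157 kg/m³.
(x−vt)²/(4Dt) = (12.8672)²/(4 × 3.47 × 17.6) = 0.6777; exp(−0.6777) = 0.5078.
C = 0.3157 × 0.5078 = 0.160 kg/m³.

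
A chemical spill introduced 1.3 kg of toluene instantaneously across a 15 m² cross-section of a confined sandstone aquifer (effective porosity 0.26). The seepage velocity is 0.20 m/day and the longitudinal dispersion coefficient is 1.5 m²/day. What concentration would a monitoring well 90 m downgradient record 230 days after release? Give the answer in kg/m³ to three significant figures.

0.00124 kg/m³

For an instantaneous plane source, C(x,t) = M/(n_e·A·√(4πDt)) · exp(−(x−vt)²/(4Dt)), with n_e·A the pore (flow) area.
Plume center vt = 0.20 × 230 = 46 m, so the well at 90 m is 44 m downgradient of the peak.
√(4πDt) = 65.84 m, giving peak height M/(n_e·A·√(4πDt)) = 1.3/(0.26 × 15 × 65.84) = 0.005063 kg/m³.
(x−vt)²/(4Dt) = (44)²/(4 × 1.5 × 230) = 1.403; exp(−1.403) = 0.2459.
C = 0.005063 × 0.2459 = 0.00124 kg/m³.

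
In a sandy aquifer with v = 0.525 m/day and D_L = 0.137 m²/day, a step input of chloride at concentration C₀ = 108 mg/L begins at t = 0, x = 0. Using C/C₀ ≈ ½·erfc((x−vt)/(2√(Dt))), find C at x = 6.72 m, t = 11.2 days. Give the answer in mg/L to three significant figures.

34.1 mg/L

For a continuous step input, C/C₀ ≈ ½·erfc((x−vt)/(2√(Dt))).
vt = 0.525 × 11.2 = 5.88 m and 2√(Dt) = 2√(0.137 × 11.2) = 2.477 m.
Argument (x−vt)/(2√(Dt)) = (6.72 − 5.88)/2.477 = 0.3391; ½·erfc(0.3391) = 0.3158.
C = 108 × 0.3158 = 34.1 mg/L.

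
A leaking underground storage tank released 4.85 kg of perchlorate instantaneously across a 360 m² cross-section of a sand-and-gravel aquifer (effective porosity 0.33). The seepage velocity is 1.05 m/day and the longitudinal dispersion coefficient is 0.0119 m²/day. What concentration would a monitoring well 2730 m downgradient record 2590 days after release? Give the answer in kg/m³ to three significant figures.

0.000848 kg/m³

For an instantaneous plane source, C(x,t) = M/(n_e·A·√(4πDt)) · exp(−(x−vt)²/(4Dt)), with n_e·A the pore (flow) area.
Plume center vt = 1.05 × 2590 = 2719.5 m, so the well at 2730 m is 10.5 m downgradient of the peak.
√(4πDt) = 19.68 m, giving peak height M/(n_e·A·√(4πDt)) = 4.85/(0.33 × 360 × 19.68) = 0.002074 kg/m³.
(x−vt)²/(4Dt) = (10.5)²/(4 × 0.0119 × 2590) = 0.8943; exp(−0.8943) = 0.4089.
C = 0.002074 × 0.4089 = 0.000848 kg/m³.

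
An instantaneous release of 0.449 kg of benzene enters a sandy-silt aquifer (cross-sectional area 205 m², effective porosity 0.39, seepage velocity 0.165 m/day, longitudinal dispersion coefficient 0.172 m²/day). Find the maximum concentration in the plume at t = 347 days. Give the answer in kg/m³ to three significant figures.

0.000205 kg/m³

The peak of an instantaneous 1D plume sits at x = vt; there the Gaussian factor is 1 and C_max = M/(n_e·A·√(4πDt)), where n_e·A is the pore area the mass is dissolved in.
√(4πDt) = √(4π × 0.172 × 347) = 27.39 m, so C_max = 0.449/(0.39 × 205 × 27.39) = 0.000205 kg/m³.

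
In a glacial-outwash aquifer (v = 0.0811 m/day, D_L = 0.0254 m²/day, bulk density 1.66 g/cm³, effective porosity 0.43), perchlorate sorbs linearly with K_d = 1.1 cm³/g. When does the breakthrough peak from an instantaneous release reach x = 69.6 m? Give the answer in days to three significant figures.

4480 days

Retardation factor R = 1 + ρ_b·K_d/n = 1 + 1.66 × 1.1/0.43 = 5.247.
Sorption retards both mechanisms: v_R = v/R = 0.01546 m/day, D_R = D/R = 0.004841 m²/day.
Peak time from v_R²t² + 2D_R t − x² = 0: t = (√(D_R² + v_R²x²) − D_R)/v_R².
√(D_R² + v_R²x²) = √(0.004841² + 0.01546² × 69.6²) = 1.076; v_R² = 0.0002390.
t = (1.076 − 0.004841)/0.0002390 = 4480 days.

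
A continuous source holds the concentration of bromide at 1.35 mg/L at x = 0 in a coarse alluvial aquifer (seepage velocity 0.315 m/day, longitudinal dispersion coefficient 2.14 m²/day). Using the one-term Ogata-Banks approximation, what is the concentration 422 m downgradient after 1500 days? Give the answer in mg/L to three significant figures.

For a continuous step input, C/C₀ ≈ ½·erfc((x−vt)/(2√(Dt))).
vt = 0.315 × 1500 = 472.5 m and 2√(Dt) = 2√(2.14 × 1500) = 113.3 m.
Argument (x−vt)/(2√(Dt)) = (422 − 472.5)/113.3 = -0.4457; ½·erfc(-0.4457) = 0.7358.
C = 1.35 × 0.7358 = 0.993 mg/L.

0.993 mg/L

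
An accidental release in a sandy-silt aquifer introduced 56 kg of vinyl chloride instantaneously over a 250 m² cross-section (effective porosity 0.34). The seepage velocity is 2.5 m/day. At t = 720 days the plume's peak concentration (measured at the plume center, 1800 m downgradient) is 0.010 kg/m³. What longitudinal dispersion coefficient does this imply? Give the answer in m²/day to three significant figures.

0.480 m²/day

At the plume center C_max = M/(n_e·A·√(4πDt)), so D = M²/(4πt·(n_e·A·C_max)²).
n_e·A·C_max = 0.34 × 250 × 0.010 = 0.8500 kg/m.
D = 56²/(4π × 720 × 0.8500²) = 0.480 m²/day.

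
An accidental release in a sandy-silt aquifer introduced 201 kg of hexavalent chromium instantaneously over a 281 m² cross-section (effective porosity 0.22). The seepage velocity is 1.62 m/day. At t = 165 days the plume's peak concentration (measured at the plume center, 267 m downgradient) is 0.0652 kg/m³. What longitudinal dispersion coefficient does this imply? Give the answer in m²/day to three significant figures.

At the plume center C_max = M/(n_e·A·√(4πDt)), so D = M²/(4πt·(n_e·A·C_max)²).
n_e·A·C_max = 0.22 × 281 × 0.0652 = 4.031 kg/m.
D = 201²/(4π × 165 × 4.031²) = 1.20 m²/day.

1.20 m²/day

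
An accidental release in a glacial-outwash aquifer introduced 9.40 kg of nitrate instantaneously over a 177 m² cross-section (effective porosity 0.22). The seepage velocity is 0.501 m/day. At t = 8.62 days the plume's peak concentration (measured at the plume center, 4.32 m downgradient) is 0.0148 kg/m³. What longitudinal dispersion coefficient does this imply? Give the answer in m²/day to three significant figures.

At the plume center C_max = M/(n_e·A·√(4πDt)), so D = M²/(4πt·(n_e·A·C_max)²).
n_e·A·C_max = 0.22 × 177 × 0.0148 = 0.5763 kg/m.
D = 9.40²/(4π × 8.62 × 0.5763²) = 2.46 m²/day.

2.46 m²/day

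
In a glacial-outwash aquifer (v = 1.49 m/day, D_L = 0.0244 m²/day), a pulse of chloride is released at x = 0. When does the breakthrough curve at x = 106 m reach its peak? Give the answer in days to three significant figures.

71.1 days

For the 1D instantaneous-source solution, setting ∂C/∂t = 0 at fixed x gives v²t² + 2Dt − x² = 0, so t = (√(D² + v²x²) − D)/v².
√(D² + v²x²) = √(0.0244² + 1.49² × 106²) = 157.9; v² = 2.2201.
t = (157.9 − 0.0244)/2.2201 = 71.1 days (vs. the pure-advection estimate x/v = 71.1 d).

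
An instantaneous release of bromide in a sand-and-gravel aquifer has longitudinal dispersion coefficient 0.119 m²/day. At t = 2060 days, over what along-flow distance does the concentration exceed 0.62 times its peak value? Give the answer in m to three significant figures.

The plume is Gaussian with σ = √(2Dt) = √(2 × 0.119 × 2060) = 22.14 m.
C/C_peak = exp(−Δx²/(2σ²)) = 0.62 ⇒ Δx = σ·√(−2 ln 0.62) = 22.14 × 0.9778 = 21.65 m.
Width = 2Δx = 43.3 m.

43.3 m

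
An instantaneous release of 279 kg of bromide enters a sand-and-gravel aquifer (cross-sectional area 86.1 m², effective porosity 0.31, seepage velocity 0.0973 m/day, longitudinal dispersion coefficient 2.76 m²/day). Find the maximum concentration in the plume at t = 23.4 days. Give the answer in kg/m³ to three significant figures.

0.367 kg/m³

The peak of an instantaneous 1D plume sits at x = vt; there the Gaussian factor is 1 and C_max = M/(n_e·A·√(4πDt)), where n_e·A is the pore area the mass is dissolved in.
√(4πDt) = √(4π × 2.76 × 23.4) = 28.49 m, so C_max = 279/(0.31 × 86.1 × 28.49) = 0.367 kg/m³.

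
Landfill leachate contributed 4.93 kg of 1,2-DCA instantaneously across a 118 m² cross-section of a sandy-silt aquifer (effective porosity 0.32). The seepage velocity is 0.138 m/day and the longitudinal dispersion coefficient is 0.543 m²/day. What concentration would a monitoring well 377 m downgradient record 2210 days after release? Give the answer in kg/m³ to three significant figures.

0.000361 kg/m³

For an instantaneous plane source, C(x,t) = M/(n_e·A·√(4πDt)) · exp(−(x−vt)²/(4Dt)), with n_e·A the pore (flow) area.
Plume center vt = 0.138 × 2210 = 304.98 m, so the well at 377 m is 72.02 m downgradient of the peak.
√(4πDt) = 122.8 m, giving peak height M/(n_e·A·√(4πDt)) = 4.93/(0.32 × 118 × 122.8) = 0.001063 kg/m³.
(x−vt)²/(4Dt) = (72.02)²/(4 × 0.543 × 2210) = 1.081; exp(−1.081) = 0.3393.
C = 0.001063 × 0.3393 = 0.000361 kg/m³.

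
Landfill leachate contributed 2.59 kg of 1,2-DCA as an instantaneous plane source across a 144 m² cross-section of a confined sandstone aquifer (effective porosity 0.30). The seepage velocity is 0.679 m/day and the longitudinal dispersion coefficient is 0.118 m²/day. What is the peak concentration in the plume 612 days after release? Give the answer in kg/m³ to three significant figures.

The peak of an instantaneous 1D plume sits at x = vt; there the Gaussian factor is 1 and C_max = M/(n_e·A·√(4πDt)), where n_e·A is the pore area the mass is dissolved in.
√(4πDt) = √(4π × 0.118 × 612) = 30.12 m, so C_max = 2.59/(0.30 × 144 × 30.12) = 0.00199 kg/m³.

0.00199 kg/m³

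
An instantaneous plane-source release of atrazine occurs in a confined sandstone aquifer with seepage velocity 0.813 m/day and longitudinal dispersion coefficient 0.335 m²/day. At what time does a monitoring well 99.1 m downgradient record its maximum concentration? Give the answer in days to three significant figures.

For the 1D instantaneous-source solution, setting ∂C/∂t = 0 at fixed x gives v²t² + 2Dt − x² = 0, so t = (√(D² + v²x²) − D)/v².
√(D² + v²x²) = √(0.335² + 0.813² × 99.1²) = 80.57; v² = 0.660969.
t = (80.57 − 0.335)/0.660969 = 121 days (vs. the pure-advection estimate x/v = 122 d).

121 days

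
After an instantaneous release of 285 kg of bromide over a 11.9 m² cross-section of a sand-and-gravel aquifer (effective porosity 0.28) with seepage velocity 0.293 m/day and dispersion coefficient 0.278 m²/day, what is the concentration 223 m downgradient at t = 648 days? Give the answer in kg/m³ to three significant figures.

For an instantaneous plane source, C(x,t) = M/(n_e·A·√(4πDt)) · exp(−(x−vt)²/(4Dt)), with n_e·A the pore (flow) area.
Plume center vt = 0.293 × 648 = 189.864 m, so the well at 223 m is 33.136 m downgradient of the peak.
√(4πDt) = 47.58 m, giving peak height M/(n_e·A·√(4πDt)) = 285/(0.28 × 11.9 × 47.58) = 1.798 kg/m³.
(x−vt)²/(4Dt) = (33.136)²/(4 × 0.278 × 648) = 1.524; exp(−1.524) = 0.2178.
C = 1.798 × 0.2178 = 0.392 kg/m³.

0.392 kg/m³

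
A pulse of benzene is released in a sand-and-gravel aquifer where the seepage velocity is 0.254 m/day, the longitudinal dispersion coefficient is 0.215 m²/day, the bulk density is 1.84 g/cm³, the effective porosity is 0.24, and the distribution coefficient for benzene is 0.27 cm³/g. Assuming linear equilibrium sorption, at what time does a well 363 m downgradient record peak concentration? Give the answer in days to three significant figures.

4380 days

Retardation factor R = 1 + ρ_b·K_d/n = 1 + 1.84 × 0.27/0.24 = 3.070.
Sorption retards both mechanisms: v_R = v/R = 0.08274 m/day, D_R = D/R = 0.07003 m²/day.
Peak time from v_R²t² + 2D_R t − x² = 0: t = (√(D_R² + v_R²x²) − D_R)/v_R².
√(D_R² + v_R²x²) = √(0.07003² + 0.08274² × 363²) = 30.03; v_R² = 0.006846.
t = (30.03 − 0.07003)/0.006846 = 4380 days.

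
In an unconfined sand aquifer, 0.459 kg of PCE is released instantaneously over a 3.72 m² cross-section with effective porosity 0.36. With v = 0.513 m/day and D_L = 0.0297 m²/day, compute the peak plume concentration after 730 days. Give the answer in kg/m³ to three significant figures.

0.0208 kg/m³

The peak of an instantaneous 1D plume sits at x = vt; there the Gaussian factor is 1 and C_max = M/(n_e·A·√(4πDt)), where n_e·A is the pore area the mass is dissolved in.
√(4πDt) = √(4π × 0.0297 × 730) = 16.51 m, so C_max = 0.459/(0.36 × 3.72 × 16.51) = 0.0208 kg/m³.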